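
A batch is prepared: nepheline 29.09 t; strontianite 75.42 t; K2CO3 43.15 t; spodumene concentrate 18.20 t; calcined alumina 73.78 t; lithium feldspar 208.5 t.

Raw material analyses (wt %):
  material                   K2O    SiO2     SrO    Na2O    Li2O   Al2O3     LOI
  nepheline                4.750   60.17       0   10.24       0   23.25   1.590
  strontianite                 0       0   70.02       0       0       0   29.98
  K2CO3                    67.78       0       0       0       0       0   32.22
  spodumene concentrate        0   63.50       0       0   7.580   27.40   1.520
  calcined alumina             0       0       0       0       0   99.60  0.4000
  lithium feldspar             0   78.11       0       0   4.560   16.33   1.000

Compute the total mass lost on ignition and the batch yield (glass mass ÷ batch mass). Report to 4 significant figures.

LOI loss = 39.63 t; glass = 408.5 t; yield = 91.16%

The working math maintains exact precision at each step — values along the way appear, with 4-significant-figure rounding, as written. Every reported result sees exactly one rounding — the derived quantities are recomputed at exact precision (the yield, totals, ignition loss, glass mass, the six compositions) from the batch weights at 408.5 t of glass exactly as printed in question or answer.
Loss on ignition, line by line:
  nepheline: 29.09 × 0.01590 = 0.4625 t
  strontianite: 75.42 × 0.2998 = 22.61 t
  K2CO3: 43.15 × 0.3222 = 13.90 t
  spodumene concentrate: 18.20 × 0.01520 = 0.2766 t
  calcined alumina: 73.78 × 0.004000 = 0.2951 t
  lithium feldspar: 208.5 × 0.01000 = 2.085 t
Total LOI = 39.63 t
Glass = batch − LOI = 448.1 − 39.63 = 408.5 t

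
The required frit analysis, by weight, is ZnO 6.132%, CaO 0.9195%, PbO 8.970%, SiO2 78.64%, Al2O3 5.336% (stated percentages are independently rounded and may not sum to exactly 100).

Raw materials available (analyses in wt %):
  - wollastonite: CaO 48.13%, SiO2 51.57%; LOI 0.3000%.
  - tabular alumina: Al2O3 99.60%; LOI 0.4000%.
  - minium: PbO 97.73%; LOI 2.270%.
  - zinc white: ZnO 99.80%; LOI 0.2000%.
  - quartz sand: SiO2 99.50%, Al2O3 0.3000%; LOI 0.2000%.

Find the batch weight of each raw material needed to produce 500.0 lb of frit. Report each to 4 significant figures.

Batch per 500.0 lb frit:
  wollastonite: 9.552 lb
  tabular alumina: 25.61 lb
  minium: 45.89 lb
  zinc white: 30.72 lb
  quartz sand: 390.2 lb
Total batch = 502.0 lb; LOI loss = 2.015 lb; yield = 99.60%

Working values appear rounded to four significant digits in the working. All arithmetic maintains full precision in every operation; every reported result includes exactly one rounding. All derived quantities (totals, the five compositions, the yield, glass mass, LOI) are carried starting from the weights on 500.0 lb of glass at exact precision as given in either problem or answer.
Oxide-by-oxide targets in 500.0 lb frit:
  ZnO: 6.132% × 500.0 = 30.66 lb
  CaO: 0.9195% × 500.0 = 4.598 lb
  PbO: 8.970% × 500.0 = 44.85 lb
  SiO2: 78.64% × 500.0 = 393.2 lb
  Al2O3: 5.336% × 500.0 = 26.68 lb
Sums-versus-targets review applying the batch weights above, versus the basis set out (every target is met by its sum exact up to rounding of places):
  ZnO: 30.72·0.9980 = 30.66 lb (target 30.66 lb)
  CaO: 9.552·0.4813 = 4.597 lb (target 4.598 lb)
  PbO: 45.89·0.9773 = 44.85 lb (target 44.85 lb)
  SiO2: 9.552·0.5157 + 390.2·0.9950 = 393.2 lb (target 393.2 lb)
  Al2O3: 25.61·0.9960 + 390.2·0.003000 = 26.68 lb (target 26.68 lb)
Glass-mass closure: batch total minus LOI = 500.0 lb (oxide target masses add up to 500.0 lb; against the stated basis, 500.0 lb — differing by rounding only).
Total batch = Σ batch = 502.0 lb; LOI removed, Σ of batch·LOI: 2.015 lb; glass ÷ batch gives a yield of 99.60%.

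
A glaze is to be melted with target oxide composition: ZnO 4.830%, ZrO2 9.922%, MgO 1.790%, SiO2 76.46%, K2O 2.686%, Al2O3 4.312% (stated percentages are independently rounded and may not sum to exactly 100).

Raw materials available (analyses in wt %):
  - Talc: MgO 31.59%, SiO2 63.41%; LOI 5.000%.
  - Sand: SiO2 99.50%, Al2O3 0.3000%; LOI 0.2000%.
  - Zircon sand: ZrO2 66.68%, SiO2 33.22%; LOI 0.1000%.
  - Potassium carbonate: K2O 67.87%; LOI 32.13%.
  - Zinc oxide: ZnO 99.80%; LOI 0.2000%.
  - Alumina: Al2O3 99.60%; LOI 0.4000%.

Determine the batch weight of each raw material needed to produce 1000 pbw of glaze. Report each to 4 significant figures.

Each numeric step carries full precision in every operation — working values appear, rounded to 4 significant figures, within the worked lines. A single rounding yields each reported result — all derived quantities, which include net glass mass, yield, LOI, six oxide percentages, the totals, are rebuilt in full float precision, as set out in either problem or answer, from the batch weights on 1000 pbw of glass.
The oxide mass targets at 1000 pbw glaze:
  ZnO: 4.830% × 1000 = 48.30 pbw
  ZrO2: 9.922% × 1000 = 99.22 pbw
  MgO: 1.790% × 1000 = 17.90 pbw
  SiO2: 76.46% × 1000 = 764.6 pbw
  K2O: 2.686% × 1000 = 26.86 pbw
  Al2O3: 4.312% × 1000 = 43.12 pbw
Oxide-by-oxide audit on the weights just shown, relative to the basis at hand (target by target, the sums agree exact up to rounding of places):
  ZnO: 48.40·0.9980 = 48.30 pbw (target 48.30 pbw)
  ZrO2: 148.8·0.6668 = 99.22 pbw (target 99.22 pbw)
  MgO: 56.66·0.3159 = 17.90 pbw (target 17.90 pbw)
  SiO2: 56.66·0.6341 + 682.7·0.9950 + 148.8·0.3322 = 764.6 pbw (target 764.6 pbw)
  K2O: 39.58·0.6787 = 26.86 pbw (target 26.86 pbw)
  Al2O3: 682.7·0.003000 + 41.24·0.9960 = 43.12 pbw (target 43.12 pbw)
Auditing the glass mass value: batch total minus LOI = 1000 pbw (the Σ of target masses is 1000 pbw; stated basis 1000 pbw — any gap is answer rounding).
Summing the batch: Σ batch = 1017 pbw; ignition loss, Σ(batch × LOI) = 17.33 pbw; the yield ratio, glass ÷ batch: 98.30%.

Batch per 1000 pbw glaze:
  Talc: 56.66 pbw
  Sand: 682.7 pbw
  Zircon sand: 148.8 pbw
  Potassium carbonate: 39.58 pbw
  Zinc oxide: 48.40 pbw
  Alumina: 41.24 pbw
Total batch = 1017 pbw; LOI loss = 17.33 pbw; yield = 98.30%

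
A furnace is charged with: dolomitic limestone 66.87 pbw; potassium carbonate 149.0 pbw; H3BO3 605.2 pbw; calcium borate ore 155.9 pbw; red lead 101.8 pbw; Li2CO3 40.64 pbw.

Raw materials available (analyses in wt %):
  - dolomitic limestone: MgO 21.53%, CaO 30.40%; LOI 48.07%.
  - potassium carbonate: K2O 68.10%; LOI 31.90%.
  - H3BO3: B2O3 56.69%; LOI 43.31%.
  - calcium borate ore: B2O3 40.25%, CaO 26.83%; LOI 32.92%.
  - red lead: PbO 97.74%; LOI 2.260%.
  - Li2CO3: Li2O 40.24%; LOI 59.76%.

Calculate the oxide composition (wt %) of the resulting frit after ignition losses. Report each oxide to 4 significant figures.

Glass mass = 699.7 pbw (batch 1119 − LOI 419.7).
Composition: PbO 14.22%, B2O3 58.00%, Li2O 2.337%, K2O 14.50%, MgO 2.058%, CaO 8.883%

Mid-chain values are displayed rounded to 4 significant digits on the page; all arithmetic runs at full precision in all steps. A single rounding yields every reported value — the derived quantities are computed from the weighed amounts per 699.7 pbw of glass in exact precision (six oxide percentages, the totals, LOI, the yield, net glass mass) as they appear in question or answer.
What the batch supplies per oxide:
  PbO: 101.8·0.9774 = 99.50 pbw
  B2O3: 605.2·0.5669 + 155.9·0.4025 = 405.8 pbw
  Li2O: 40.64·0.4024 = 16.35 pbw
  K2O: 149.0·0.6810 = 101.5 pbw
  MgO: 66.87·0.2153 = 14.40 pbw
  CaO: 66.87·0.3040 + 155.9·0.2683 = 62.16 pbw
LOI: 66.87·0.4807 + 149.0·0.3190 + 605.2·0.4331 + 155.9·0.3292 + 101.8·0.02260 + 40.64·0.5976 = 419.7 pbw
Net of LOI, the glass mass = 1119 − 419.7 = 699.7 pbw (matching Σ of the oxides)
wt %: oxide over glass, times 100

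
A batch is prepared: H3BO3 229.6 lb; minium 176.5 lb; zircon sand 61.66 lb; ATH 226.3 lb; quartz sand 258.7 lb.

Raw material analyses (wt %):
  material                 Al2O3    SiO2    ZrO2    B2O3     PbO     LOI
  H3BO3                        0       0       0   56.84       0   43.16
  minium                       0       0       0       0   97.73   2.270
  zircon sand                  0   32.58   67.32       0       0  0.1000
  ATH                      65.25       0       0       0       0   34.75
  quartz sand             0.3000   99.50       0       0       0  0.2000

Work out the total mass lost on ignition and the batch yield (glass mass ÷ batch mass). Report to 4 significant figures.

In-progress results are printed rounded to four significant figures — all internal work holds full precision from first step to last — a single rounding yields each reported result; derived quantities are computed in exact precision (glass mass, LOI, yield, the five compositions, the totals) from the weighed amounts at 770.4 lb of glass, exactly as shown in either problem or answer.
Loss on ignition, line by line:
  H3BO3: 229.6 × 0.4316 = 99.10 lb
  minium: 176.5 × 0.02270 = 4.007 lb
  zircon sand: 61.66 × 0.001000 = 0.06166 lb
  ATH: 226.3 × 0.3475 = 78.64 lb
  quartz sand: 258.7 × 0.002000 = 0.5174 lb
Total LOI = 182.3 lb
Glass = batch − LOI = 952.8 − 182.3 = 770.4 lb

LOI loss = 182.3 lb; glass = 770.4 lb; yield = 80.86%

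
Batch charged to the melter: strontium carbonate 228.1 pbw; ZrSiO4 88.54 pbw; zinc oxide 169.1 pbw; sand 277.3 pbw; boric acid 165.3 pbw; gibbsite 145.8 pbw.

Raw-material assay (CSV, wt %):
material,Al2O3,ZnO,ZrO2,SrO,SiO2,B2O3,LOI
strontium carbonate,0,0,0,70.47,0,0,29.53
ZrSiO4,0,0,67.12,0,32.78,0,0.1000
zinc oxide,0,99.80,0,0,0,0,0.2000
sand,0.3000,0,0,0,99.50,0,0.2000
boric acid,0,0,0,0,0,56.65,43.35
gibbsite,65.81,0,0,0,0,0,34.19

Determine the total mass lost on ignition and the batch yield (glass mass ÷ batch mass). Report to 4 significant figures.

LOI loss = 189.8 pbw; glass = 884.3 pbw; yield = 82.33%

All internal work carries full precision at every stage; working values appear rounded off to 4 significant figures when written out; a single rounding yields every reported number; derived quantities (ignition loss, the totals, the six compositions, net glass mass, the yield) are rebuilt at full float precision using the weight values per 884.3 pbw of glass, exactly as printed in question or answer.
Each material's LOI contribution:
  strontium carbonate: 228.1 × 0.2953 = 67.36 pbw
  ZrSiO4: 88.54 × 0.001000 = 0.08854 pbw
  zinc oxide: 169.1 × 0.002000 = 0.3382 pbw
  sand: 277.3 × 0.002000 = 0.5546 pbw
  boric acid: 165.3 × 0.4335 = 71.66 pbw
  gibbsite: 145.8 × 0.3419 = 49.85 pbw
Total LOI = 189.8 pbw
Glass = batch − LOI = 1074 − 189.8 = 884.3 pbw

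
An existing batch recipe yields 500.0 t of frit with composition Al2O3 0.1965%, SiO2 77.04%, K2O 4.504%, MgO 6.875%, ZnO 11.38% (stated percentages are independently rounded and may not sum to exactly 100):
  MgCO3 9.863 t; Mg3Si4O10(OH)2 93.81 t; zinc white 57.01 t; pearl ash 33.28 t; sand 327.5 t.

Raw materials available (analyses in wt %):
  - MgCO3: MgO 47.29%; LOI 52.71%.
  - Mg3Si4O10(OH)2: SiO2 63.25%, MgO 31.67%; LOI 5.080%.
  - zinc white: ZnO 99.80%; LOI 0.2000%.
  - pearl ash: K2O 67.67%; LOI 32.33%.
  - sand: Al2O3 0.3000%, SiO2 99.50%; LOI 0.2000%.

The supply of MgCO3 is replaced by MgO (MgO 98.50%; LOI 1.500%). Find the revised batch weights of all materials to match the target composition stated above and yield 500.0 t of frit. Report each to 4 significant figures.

Revised batch per 500.0 t frit:
  MgO: 4.735 t
  Mg3Si4O10(OH)2: 93.81 t
  zinc white: 57.01 t
  pearl ash: 33.28 t
  sand: 327.5 t
Total batch = 516.3 t; LOI loss = 16.37 t

The intermediate values are printed, rounded to 4 significant figures, in the printout. All internal work holds full precision from start to finish; each reported result is rounded a single time; all derived quantities, which include LOI, glass mass, the yield, the totals, five oxide percentages, are re-derived at exact precision, as given in the problem or answer text, using the weight values per 500.0 t of glass.
The oxide mass targets at 500.0 t frit:
  Al2O3: 0.1965% × 500.0 = 0.9825 t
  SiO2: 77.04% × 500.0 = 385.2 t
  K2O: 4.504% × 500.0 = 22.52 t
  MgO: 6.875% × 500.0 = 34.38 t
  ZnO: 11.38% × 500.0 = 56.90 t
Checking each oxide sum working from each reported weight, against the basis in use (target by target, the sums agree exact up to rounding of places):
  Al2O3: 327.5·0.003000 = 0.9825 t (target 0.9825 t)
  SiO2: 93.81·0.6325 + 327.5·0.9950 = 385.2 t (target 385.2 t)
  K2O: 33.28·0.6767 = 22.52 t (target 22.52 t)
  MgO: 4.735·0.9850 + 93.81·0.3167 = 34.37 t (target 34.38 t)
  ZnO: 57.01·0.9980 = 56.90 t (target 56.90 t)
Glass mass check: total charge less LOI = 500.0 t (targets for the oxides total 500.0 t; stated basis 500.0 t — deltas are rounding alone).
Whole-batch sum: Σ batch = 516.3 t; Σ batch·LOI gives LOI loss = 16.37 t; glass ÷ batch gives a yield of 96.83%.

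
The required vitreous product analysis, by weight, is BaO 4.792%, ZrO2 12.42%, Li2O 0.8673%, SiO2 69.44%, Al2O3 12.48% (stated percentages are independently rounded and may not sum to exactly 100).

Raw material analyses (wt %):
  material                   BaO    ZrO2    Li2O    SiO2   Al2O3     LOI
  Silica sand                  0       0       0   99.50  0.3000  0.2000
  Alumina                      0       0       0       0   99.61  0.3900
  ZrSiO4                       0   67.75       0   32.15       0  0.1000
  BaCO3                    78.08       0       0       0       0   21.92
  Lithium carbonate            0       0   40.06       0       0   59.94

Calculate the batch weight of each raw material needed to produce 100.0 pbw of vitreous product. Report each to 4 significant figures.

Batch per 100.0 pbw vitreous product:
  Silica sand: 63.87 pbw
  Alumina: 12.34 pbw
  ZrSiO4: 18.33 pbw
  BaCO3: 6.137 pbw
  Lithium carbonate: 2.165 pbw
Total batch = 102.8 pbw; LOI loss = 2.837 pbw; yield = 97.24%

The whole derivation maintains full precision through the solve — intermediates are shown rounded to four significant digits across the worked steps; every reported number receives exactly one rounding. All derived quantities, which include five oxide percentages, yield, totals, glass mass, LOI, are re-derived in full float precision, as given in problem or answer, from the weighed amounts on 100.0 pbw of glass.
Per-oxide target masses for 100.0 pbw vitreous product:
  BaO: 4.792% × 100.0 = 4.792 pbw
  ZrO2: 12.42% × 100.0 = 12.42 pbw
  Li2O: 0.8673% × 100.0 = 0.8673 pbw
  SiO2: 69.44% × 100.0 = 69.44 pbw
  Al2O3: 12.48% × 100.0 = 12.48 pbw
Balance tally, oxide-wise, on the weights just shown, under the basis named above (every target is met by its sum up to rounding of the answer):
  BaO: 6.137·0.7808 = 4.792 pbw (target 4.792 pbw)
  ZrO2: 18.33·0.6775 = 12.42 pbw (target 12.42 pbw)
  Li2O: 2.165·0.4006 = 0.8673 pbw (target 0.8673 pbw)
  SiO2: 63.87·0.9950 + 18.33·0.3215 = 69.44 pbw (target 69.44 pbw)
  Al2O3: 63.87·0.003000 + 12.34·0.9961 = 12.48 pbw (target 12.48 pbw)
Glass-mass bookkeeping: whole batch net of LOI = 100.0 pbw (the targets, summed, come to 100.0 pbw; the stated basis being 100.0 pbw — a pure rounding effect).
Total batch = Σ batch = 102.8 pbw; loss to ignition Σ batch·LOI = 2.837 pbw; glass ÷ batch gives a yield of 97.24%.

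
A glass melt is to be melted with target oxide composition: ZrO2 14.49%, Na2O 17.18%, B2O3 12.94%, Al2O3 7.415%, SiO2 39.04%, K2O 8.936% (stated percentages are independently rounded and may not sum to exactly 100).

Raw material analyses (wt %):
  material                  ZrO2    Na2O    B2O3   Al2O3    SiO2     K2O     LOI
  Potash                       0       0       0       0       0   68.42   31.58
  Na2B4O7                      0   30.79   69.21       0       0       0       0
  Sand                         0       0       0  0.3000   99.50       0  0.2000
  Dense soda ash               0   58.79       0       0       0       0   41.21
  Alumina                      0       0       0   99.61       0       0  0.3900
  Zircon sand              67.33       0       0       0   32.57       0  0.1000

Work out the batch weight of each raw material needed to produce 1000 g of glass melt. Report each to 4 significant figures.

In-progress results are shown rounded to 4 significant digits alongside each step — each numeric step runs at exact precision through every step. Every reported value carries a single rounding; the derived quantities are rebuilt from the weighed amounts at 1000 g of glass at exact precision (the yield, LOI, totals, net glass mass, six oxide percentages) as quoted within question or answer.
Target masses of each oxide per 1000 g glass melt:
  ZrO2: 14.49% × 1000 = 144.9 g
  Na2O: 17.18% × 1000 = 171.8 g
  B2O3: 12.94% × 1000 = 129.4 g
  Al2O3: 7.415% × 1000 = 74.15 g
  SiO2: 39.04% × 1000 = 390.4 g
  K2O: 8.936% × 1000 = 89.36 g
Verifying the oxide balance working from each reported weight, per the basis as stated (oxide sums agree with the targets modulo rounding of the values):
  ZrO2: 215.2·0.6733 = 144.9 g (target 144.9 g)
  Na2O: 187.0·0.3079 + 194.3·0.5879 = 171.8 g (target 171.8 g)
  B2O3: 187.0·0.6921 = 129.4 g (target 129.4 g)
  Al2O3: 321.9·0.003000 + 73.47·0.9961 = 74.15 g (target 74.15 g)
  SiO2: 321.9·0.9950 + 215.2·0.3257 = 390.4 g (target 390.4 g)
  K2O: 130.6·0.6842 = 89.36 g (target 89.36 g)
Glass-mass sanity pass: batch total minus LOI = 1000 g (targets for the oxides total 1000 g; against the stated basis, 1000 g — rounding explains the deltas).
Total batch = Σ batch = 1122 g; the LOI term Σ batch·LOI equals 122.5 g; yield = glass ÷ total batch = 89.09%.

Batch per 1000 g glass melt:
  Potash: 130.6 g
  Na2B4O7: 187.0 g
  Sand: 321.9 g
  Dense soda ash: 194.3 g
  Alumina: 73.47 g
  Zircon sand: 215.2 g
Total batch = 1122 g; LOI loss = 122.5 g; yield = 89.09%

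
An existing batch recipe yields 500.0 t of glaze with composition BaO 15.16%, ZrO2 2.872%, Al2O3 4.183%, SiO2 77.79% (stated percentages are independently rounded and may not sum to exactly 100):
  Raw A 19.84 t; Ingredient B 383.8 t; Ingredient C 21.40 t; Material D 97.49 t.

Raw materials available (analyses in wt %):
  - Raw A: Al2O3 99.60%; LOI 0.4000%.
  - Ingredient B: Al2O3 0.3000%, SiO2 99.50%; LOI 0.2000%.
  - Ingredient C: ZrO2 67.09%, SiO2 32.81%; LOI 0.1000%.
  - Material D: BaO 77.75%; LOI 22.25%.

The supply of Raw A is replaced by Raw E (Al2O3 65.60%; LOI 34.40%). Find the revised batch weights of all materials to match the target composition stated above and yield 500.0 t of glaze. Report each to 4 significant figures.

Revised batch per 500.0 t glaze:
  Raw E: 30.13 t
  Ingredient B: 383.8 t
  Ingredient C: 21.40 t
  Material D: 97.49 t
Total batch = 532.8 t; LOI loss = 32.85 t

Working values are shown (rounded to 4 significant figures) across the worked steps. All internal work runs at full float precision all the way through. Each reported result is rounded only once. The derived quantities, which include ignition loss, glass mass, four oxide percentages, the yield, the totals, are re-derived in exact precision, as written in the problem or answer text, using the weight values per 500.0 t of glass.
Per-oxide target masses for 500.0 t glaze:
  BaO: 15.16% × 500.0 = 75.80 t
  ZrO2: 2.872% × 500.0 = 14.36 t
  Al2O3: 4.183% × 500.0 = 20.92 t
  SiO2: 77.79% × 500.0 = 389.0 t
Verifying the oxide balance per the reported batch figures, against the basis in use (each sum matches its target mass given rounding of the digits):
  BaO: 97.49·0.7775 = 75.80 t (target 75.80 t)
  ZrO2: 21.40·0.6709 = 14.36 t (target 14.36 t)
  Al2O3: 30.13·0.6560 + 383.8·0.003000 = 20.92 t (target 20.92 t)
  SiO2: 383.8·0.9950 + 21.40·0.3281 = 388.9 t (target 389.0 t)
Glass-mass sanity pass: the batch minus its LOI: 500.0 t (targets for the oxides total 500.0 t; versus the stated basis of 500.0 t — deltas are rounding alone).
Total batch = Σ batch = 532.8 t; LOI removed, Σ of batch·LOI: 32.85 t; glass ÷ batch gives a yield of 93.84%.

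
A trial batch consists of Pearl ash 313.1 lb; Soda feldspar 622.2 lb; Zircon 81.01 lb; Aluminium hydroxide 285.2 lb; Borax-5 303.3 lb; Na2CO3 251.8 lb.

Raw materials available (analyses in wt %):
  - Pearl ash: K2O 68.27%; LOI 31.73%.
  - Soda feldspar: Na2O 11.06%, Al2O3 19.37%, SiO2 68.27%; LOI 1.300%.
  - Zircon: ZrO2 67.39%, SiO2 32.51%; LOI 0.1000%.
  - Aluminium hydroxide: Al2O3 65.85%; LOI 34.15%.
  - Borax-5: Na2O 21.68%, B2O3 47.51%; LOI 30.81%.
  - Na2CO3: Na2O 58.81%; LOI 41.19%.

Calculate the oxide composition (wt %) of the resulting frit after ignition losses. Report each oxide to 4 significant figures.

In-progress results are printed rounded off to 4 significant digits when written out. All arithmetic holds full float precision from first step to last. Each reported value receives exactly one rounding — the derived quantities are rebuilt in full precision (the yield, totals, glass mass, six oxide percentages, LOI) starting from the weights at 1455 lb of glass, as written in problem or answer.
Delivered oxide masses:
  ZrO2: 81.01·0.6739 = 54.59 lb
  K2O: 313.1·0.6827 = 213.8 lb
  Na2O: 622.2·0.1106 + 303.3·0.2168 + 251.8·0.5881 = 282.7 lb
  Al2O3: 622.2·0.1937 + 285.2·0.6585 = 308.3 lb
  SiO2: 622.2·0.6827 + 81.01·0.3251 = 451.1 lb
  B2O3: 303.3·0.4751 = 144.1 lb
LOI: 313.1·0.3173 + 622.2·0.01300 + 81.01·0.001000 + 285.2·0.3415 + 303.3·0.3081 + 251.8·0.4119 = 402.1 lb
batch − LOI leaves glass = 1857 − 402.1 = 1455 lb (equal to the oxide-mass sum)
wt % = 100 × oxide mass / glass mass

Glass mass = 1455 lb (batch 1857 − LOI 402.1).
Composition: ZrO2 3.753%, K2O 14.70%, Na2O 19.43%, Al2O3 21.20%, SiO2 31.01%, B2O3 9.907%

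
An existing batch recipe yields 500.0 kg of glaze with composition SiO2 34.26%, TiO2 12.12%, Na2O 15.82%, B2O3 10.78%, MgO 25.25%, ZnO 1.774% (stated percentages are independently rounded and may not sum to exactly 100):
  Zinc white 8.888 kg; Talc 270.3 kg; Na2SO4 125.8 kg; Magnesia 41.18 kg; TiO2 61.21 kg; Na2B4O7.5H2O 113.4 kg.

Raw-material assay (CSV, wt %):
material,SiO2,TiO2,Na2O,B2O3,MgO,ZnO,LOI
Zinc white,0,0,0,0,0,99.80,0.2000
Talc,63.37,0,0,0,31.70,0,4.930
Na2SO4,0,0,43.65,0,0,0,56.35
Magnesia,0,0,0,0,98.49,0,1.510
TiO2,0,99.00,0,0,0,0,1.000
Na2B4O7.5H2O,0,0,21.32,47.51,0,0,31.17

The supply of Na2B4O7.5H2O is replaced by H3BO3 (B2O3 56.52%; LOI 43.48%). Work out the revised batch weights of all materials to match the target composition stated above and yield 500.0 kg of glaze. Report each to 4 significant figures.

Revised batch per 500.0 kg glaze:
  Zinc white: 8.888 kg
  Talc: 270.3 kg
  Na2SO4: 181.2 kg
  Magnesia: 41.18 kg
  TiO2: 61.21 kg
  H3BO3: 95.36 kg
Total batch = 658.1 kg; LOI loss = 158.1 kg

Rounding to 4 significant figures extends to every intermediate as printed; all internal work holds full float precision through every step; a single rounding finalizes every reported value; all derived quantities are recomputed in full float precision (six oxide percentages, yield, LOI, glass mass, the totals) using the weight values per 500.0 kg of glass as quoted within question or answer.
Target oxide masses per 500.0 kg glaze:
  SiO2: 34.26% × 500.0 = 171.3 kg
  TiO2: 12.12% × 500.0 = 60.60 kg
  Na2O: 15.82% × 500.0 = 79.10 kg
  B2O3: 10.78% × 500.0 = 53.90 kg
  MgO: 25.25% × 500.0 = 126.2 kg
  ZnO: 1.774% × 500.0 = 8.870 kg
Checking each oxide sum from the weights as reported, against the basis in use (oxide sums agree with the targets within answer rounding):
  SiO2: 270.3·0.6337 = 171.3 kg (target 171.3 kg)
  TiO2: 61.21·0.9900 = 60.60 kg (target 60.60 kg)
  Na2O: 181.2·0.4365 = 79.09 kg (target 79.10 kg)
  B2O3: 95.36·0.5652 = 53.90 kg (target 53.90 kg)
  MgO: 270.3·0.3170 + 41.18·0.9849 = 126.2 kg (target 126.2 kg)
  ZnO: 8.888·0.9980 = 8.870 kg (target 8.870 kg)
Glass mass check: total batch − LOI = 500.0 kg (the Σ of target masses is 500.0 kg; against the stated basis, 500.0 kg — differing by rounding only).
Adding the batch up: Σ batch = 658.1 kg; Σ batch·LOI gives LOI loss = 158.1 kg; as yield: glass ÷ batch → 75.97%.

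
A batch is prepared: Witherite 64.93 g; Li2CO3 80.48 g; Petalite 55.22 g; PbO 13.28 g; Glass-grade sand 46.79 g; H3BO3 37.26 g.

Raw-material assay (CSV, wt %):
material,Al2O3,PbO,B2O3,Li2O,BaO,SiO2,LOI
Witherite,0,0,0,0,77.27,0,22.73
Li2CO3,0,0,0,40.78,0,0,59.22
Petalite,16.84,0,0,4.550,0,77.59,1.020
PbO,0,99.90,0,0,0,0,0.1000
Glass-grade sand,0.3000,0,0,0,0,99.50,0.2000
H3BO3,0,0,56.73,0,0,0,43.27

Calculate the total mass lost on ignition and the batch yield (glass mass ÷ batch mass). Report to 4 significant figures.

LOI loss = 79.21 g; glass = 218.7 g; yield = 73.42%

Working values are printed, rounded to 4 significant digits, between the steps; the working math runs at full precision through every step; a single rounding produces every reported figure — derived quantities (totals, six oxide percentages, ignition loss, yield, net glass mass) are re-derived in full float precision starting from the weights at 218.7 g of glass as quoted within the problem or the answer.
Each material's LOI contribution:
  Witherite: 64.93 × 0.2273 = 14.76 g
  Li2CO3: 80.48 × 0.5922 = 47.66 g
  Petalite: 55.22 × 0.01020 = 0.5632 g
  PbO: 13.28 × 0.001000 = 0.01328 g
  Glass-grade sand: 46.79 × 0.002000 = 0.09358 g
  H3BO3: 37.26 × 0.4327 = 16.12 g
Total LOI = 79.21 g
Glass = batch − LOI = 298.0 − 79.21 = 218.7 g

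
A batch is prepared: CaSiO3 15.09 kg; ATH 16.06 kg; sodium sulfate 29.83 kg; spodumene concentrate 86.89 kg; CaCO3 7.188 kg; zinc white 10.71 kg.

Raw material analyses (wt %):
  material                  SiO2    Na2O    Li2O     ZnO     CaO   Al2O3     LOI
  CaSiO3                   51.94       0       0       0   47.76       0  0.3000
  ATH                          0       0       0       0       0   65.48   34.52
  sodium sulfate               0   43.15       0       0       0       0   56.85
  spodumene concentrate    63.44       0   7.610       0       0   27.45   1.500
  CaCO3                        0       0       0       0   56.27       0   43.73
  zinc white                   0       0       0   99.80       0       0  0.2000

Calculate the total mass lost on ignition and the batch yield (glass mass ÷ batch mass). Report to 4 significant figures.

LOI loss = 27.02 kg; glass = 138.8 kg; yield = 83.70%

The working math carries full precision through the solve; rounding to 4 significant digits governs every in-between result as displayed; every reported figure includes exactly one rounding. The derived quantities (LOI, glass mass, totals, yield, the six compositions) are computed in exact precision from the weighed amounts at 138.8 kg of glass as given in the problem or answer text.
Ignition loss by material:
  CaSiO3: 15.09 × 0.003000 = 0.04527 kg
  ATH: 16.06 × 0.3452 = 5.544 kg
  sodium sulfate: 29.83 × 0.5685 = 16.96 kg
  spodumene concentrate: 86.89 × 0.01500 = 1.303 kg
  CaCO3: 7.188 × 0.4373 = 3.143 kg
  zinc white: 10.71 × 0.002000 = 0.02142 kg
Total LOI = 27.02 kg
Glass = batch − LOI = 165.8 − 27.02 = 138.8 kg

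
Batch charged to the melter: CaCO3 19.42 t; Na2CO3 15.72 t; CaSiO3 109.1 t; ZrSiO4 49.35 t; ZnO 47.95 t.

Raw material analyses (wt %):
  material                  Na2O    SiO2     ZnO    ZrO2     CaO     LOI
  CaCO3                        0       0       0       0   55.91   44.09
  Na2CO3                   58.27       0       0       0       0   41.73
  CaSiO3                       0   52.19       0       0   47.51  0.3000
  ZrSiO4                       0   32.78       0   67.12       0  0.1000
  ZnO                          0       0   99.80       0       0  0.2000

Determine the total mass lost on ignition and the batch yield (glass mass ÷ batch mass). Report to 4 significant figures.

LOI loss = 15.59 t; glass = 225.9 t; yield = 93.54%

Values along the way are rounded to four significant figures when quoted — all internal work carries full precision in all steps — a single rounding yields every reported figure. The derived quantities are carried in full float precision (ignition loss, totals, five oxide percentages, glass mass, the yield) from the batch weights at 225.9 t of glass, exactly as shown in the problem or the answer.
Loss on ignition, line by line:
  CaCO3: 19.42 × 0.4409 = 8.562 t
  Na2CO3: 15.72 × 0.4173 = 6.560 t
  CaSiO3: 109.1 × 0.003000 = 0.3273 t
  ZrSiO4: 49.35 × 0.001000 = 0.04935 t
  ZnO: 47.95 × 0.002000 = 0.09590 t
Total LOI = 15.59 t
Glass = batch − LOI = 241.5 − 15.59 = 225.9 t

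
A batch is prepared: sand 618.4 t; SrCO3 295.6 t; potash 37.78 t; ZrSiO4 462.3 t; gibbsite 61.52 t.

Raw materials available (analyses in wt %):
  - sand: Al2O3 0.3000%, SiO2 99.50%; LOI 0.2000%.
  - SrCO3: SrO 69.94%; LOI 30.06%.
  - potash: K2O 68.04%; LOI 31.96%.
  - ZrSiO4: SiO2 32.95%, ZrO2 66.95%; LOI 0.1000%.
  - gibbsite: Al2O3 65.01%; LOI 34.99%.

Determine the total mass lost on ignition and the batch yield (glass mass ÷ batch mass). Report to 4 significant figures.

LOI loss = 124.2 t; glass = 1351 t; yield = 91.59%

All internal work keeps full precision from first step to last. Values along the way appear, with 4-significant-digit rounding, alongside each step — every reported result undergoes a single rounding. Derived quantities (five oxide percentages, net glass mass, yield, totals, ignition loss) are computed using the weight values for 1351 t of glass in full float precision, precisely as stated by the question or the answer.
Loss on ignition, line by line:
  sand: 618.4 × 0.002000 = 1.237 t
  SrCO3: 295.6 × 0.3006 = 88.86 t
  potash: 37.78 × 0.3196 = 12.07 t
  ZrSiO4: 462.3 × 0.001000 = 0.4623 t
  gibbsite: 61.52 × 0.3499 = 21.53 t
Total LOI = 124.2 t
Glass = batch − LOI = 1476 − 124.2 = 1351 t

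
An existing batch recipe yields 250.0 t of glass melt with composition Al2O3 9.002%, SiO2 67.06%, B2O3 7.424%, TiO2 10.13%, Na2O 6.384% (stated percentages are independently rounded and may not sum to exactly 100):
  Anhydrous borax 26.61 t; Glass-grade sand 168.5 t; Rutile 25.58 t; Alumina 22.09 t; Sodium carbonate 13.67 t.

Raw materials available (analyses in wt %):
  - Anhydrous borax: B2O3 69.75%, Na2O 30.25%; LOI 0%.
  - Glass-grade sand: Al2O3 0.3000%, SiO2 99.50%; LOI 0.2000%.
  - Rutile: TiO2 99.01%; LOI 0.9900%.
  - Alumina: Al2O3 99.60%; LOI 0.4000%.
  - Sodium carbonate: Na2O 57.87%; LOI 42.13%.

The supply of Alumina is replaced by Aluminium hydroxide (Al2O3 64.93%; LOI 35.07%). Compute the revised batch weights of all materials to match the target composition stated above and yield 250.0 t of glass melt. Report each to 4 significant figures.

Revised batch per 250.0 t glass melt:
  Anhydrous borax: 26.61 t
  Glass-grade sand: 168.5 t
  Rutile: 25.58 t
  Aluminium hydroxide: 33.88 t
  Sodium carbonate: 13.67 t
Total batch = 268.2 t; LOI loss = 18.23 t

The whole derivation runs at full precision through every step. Intermediates are displayed (rounded to four significant figures) on the page — each reported figure includes exactly one rounding — all derived quantities (yield, net glass mass, five oxide percentages, totals, LOI) are rebuilt using the weight values on 250.0 t of glass in full precision exactly as shown in the question or the answer.
Per-oxide target masses for 250.0 t glass melt:
  Al2O3: 9.002% × 250.0 = 22.50 t
  SiO2: 67.06% × 250.0 = 167.6 t
  B2O3: 7.424% × 250.0 = 18.56 t
  TiO2: 10.13% × 250.0 = 25.32 t
  Na2O: 6.384% × 250.0 = 15.96 t
Sums-versus-targets review given the weights on record, on the stated basis (sum by sum, the targets are met up to rounding of the answer):
  Al2O3: 168.5·0.003000 + 33.88·0.6493 = 22.50 t (target 22.50 t)
  SiO2: 168.5·0.9950 = 167.7 t (target 167.6 t)
  B2O3: 26.61·0.6975 = 18.56 t (target 18.56 t)
  TiO2: 25.58·0.9901 = 25.33 t (target 25.32 t)
  Na2O: 26.61·0.3025 + 13.67·0.5787 = 15.96 t (target 15.96 t)
Auditing the glass mass value: Σ batch − LOI loss = 250.0 t (summing oxide targets gives 250.0 t; stated basis 250.0 t — differing by rounding only).
Summing the batch: Σ batch = 268.2 t; LOI loss = Σ batch·LOI = 18.23 t; the yield ratio, glass ÷ batch: 93.20%.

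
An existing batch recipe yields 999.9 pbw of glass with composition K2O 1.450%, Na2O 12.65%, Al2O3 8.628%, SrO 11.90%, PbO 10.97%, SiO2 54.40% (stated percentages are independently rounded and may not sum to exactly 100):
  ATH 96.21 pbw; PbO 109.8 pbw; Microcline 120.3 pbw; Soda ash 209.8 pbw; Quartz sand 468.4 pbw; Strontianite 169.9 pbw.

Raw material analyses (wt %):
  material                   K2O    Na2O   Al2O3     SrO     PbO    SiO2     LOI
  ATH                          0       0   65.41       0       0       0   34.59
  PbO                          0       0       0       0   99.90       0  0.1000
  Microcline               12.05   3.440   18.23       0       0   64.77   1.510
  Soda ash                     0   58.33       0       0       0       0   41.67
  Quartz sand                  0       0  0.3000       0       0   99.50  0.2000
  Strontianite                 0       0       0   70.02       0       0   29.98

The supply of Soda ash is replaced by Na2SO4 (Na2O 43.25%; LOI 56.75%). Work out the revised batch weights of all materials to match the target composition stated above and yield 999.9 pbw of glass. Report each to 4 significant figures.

Revised batch per 999.9 pbw glass:
  ATH: 96.21 pbw
  PbO: 109.8 pbw
  Microcline: 120.3 pbw
  Na2SO4: 282.9 pbw
  Quartz sand: 468.4 pbw
  Strontianite: 169.9 pbw
Total batch = 1248 pbw; LOI loss = 247.6 pbw

The whole derivation keeps exact precision at every stage. Intermediates are displayed rounded to four significant figures in the printout. Each reported figure is rounded only once — derived quantities (glass mass, totals, LOI, six oxide percentages, the yield) are rebuilt at full precision from the batch weights per 999.9 pbw of glass, exactly as printed in the problem or the answer.
Per-oxide target masses for 999.9 pbw glass:
  K2O: 1.450% × 999.9 = 14.50 pbw
  Na2O: 12.65% × 999.9 = 126.5 pbw
  Al2O3: 8.628% × 999.9 = 86.27 pbw
  SrO: 11.90% × 999.9 = 119.0 pbw
  PbO: 10.97% × 999.9 = 109.7 pbw
  SiO2: 54.40% × 999.9 = 543.9 pbw
Verifying the oxide balance working from each reported weight, for the quoted basis mass (oxide sums agree with the targets up to rounding of the answer):
  K2O: 120.3·0.1205 = 14.50 pbw (target 14.50 pbw)
  Na2O: 120.3·0.03440 + 282.9·0.4325 = 126.5 pbw (target 126.5 pbw)
  Al2O3: 96.21·0.6541 + 120.3·0.1823 + 468.4·0.003000 = 86.27 pbw (target 86.27 pbw)
  SrO: 169.9·0.7002 = 119.0 pbw (target 119.0 pbw)
  PbO: 109.8·0.9990 = 109.7 pbw (target 109.7 pbw)
  SiO2: 120.3·0.6477 + 468.4·0.9950 = 544.0 pbw (target 543.9 pbw)
Glass-mass sanity pass: Σ batch − LOI loss = 999.9 pbw (targets for the oxides total 999.9 pbw; the stated basis being 999.9 pbw — deltas are rounding alone).
Total batch = Σ batch = 1248 pbw; Σ batch·LOI gives LOI loss = 247.6 pbw; yield: glass divided by total = 80.15%.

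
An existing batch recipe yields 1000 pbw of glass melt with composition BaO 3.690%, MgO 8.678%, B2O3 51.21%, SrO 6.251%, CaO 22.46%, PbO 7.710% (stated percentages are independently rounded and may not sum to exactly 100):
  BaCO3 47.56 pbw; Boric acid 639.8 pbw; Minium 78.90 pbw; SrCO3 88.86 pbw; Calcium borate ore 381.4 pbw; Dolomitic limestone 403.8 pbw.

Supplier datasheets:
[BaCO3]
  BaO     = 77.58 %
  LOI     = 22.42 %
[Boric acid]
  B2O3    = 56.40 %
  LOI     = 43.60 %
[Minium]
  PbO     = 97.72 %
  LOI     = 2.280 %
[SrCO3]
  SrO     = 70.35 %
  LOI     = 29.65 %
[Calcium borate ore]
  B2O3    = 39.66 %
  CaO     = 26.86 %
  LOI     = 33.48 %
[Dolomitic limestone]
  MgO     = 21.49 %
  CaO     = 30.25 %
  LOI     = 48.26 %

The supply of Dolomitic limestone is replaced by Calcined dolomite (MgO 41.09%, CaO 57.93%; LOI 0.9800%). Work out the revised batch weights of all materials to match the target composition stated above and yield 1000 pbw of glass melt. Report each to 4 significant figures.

All arithmetic holds full precision through every step. Values along the way are printed rounded to 4 significant figures. Every reported result is rounded just once — the derived quantities, which include the six compositions, glass mass, LOI, yield, totals, are recomputed at exact precision, exactly as shown in the problem or the answer, starting from the weights at 1000 pbw of glass.
Oxide-by-oxide targets in 1000 pbw glass melt:
  BaO: 3.690% × 1000 = 36.90 pbw
  MgO: 8.678% × 1000 = 86.78 pbw
  B2O3: 51.21% × 1000 = 512.1 pbw
  SrO: 6.251% × 1000 = 62.51 pbw
  CaO: 22.46% × 1000 = 224.6 pbw
  PbO: 7.710% × 1000 = 77.10 pbw
Oxide-by-oxide audit per the reported batch figures, relative to the basis at hand (each sum matches its target mass modulo rounding of the values):
  BaO: 47.56·0.7758 = 36.90 pbw (target 36.90 pbw)
  MgO: 211.2·0.4109 = 86.78 pbw (target 86.78 pbw)
  B2O3: 640.3·0.5640 + 380.7·0.3966 = 512.1 pbw (target 512.1 pbw)
  SrO: 88.86·0.7035 = 62.51 pbw (target 62.51 pbw)
  CaO: 380.7·0.2686 + 211.2·0.5793 = 224.6 pbw (target 224.6 pbw)
  PbO: 78.90·0.9772 = 77.10 pbw (target 77.10 pbw)
Consistency of the glass mass: batch total minus LOI = 1000 pbw (the Σ of target masses is 1000 pbw; against the stated basis, 1000 pbw — any gap is answer rounding).
Batch grand total — Σ batch = 1448 pbw; ignition loss, Σ(batch × LOI) = 447.5 pbw; yield: glass divided by total = 69.08%.

Revised batch per 1000 pbw glass melt:
  BaCO3: 47.56 pbw
  Boric acid: 640.3 pbw
  Minium: 78.90 pbw
  SrCO3: 88.86 pbw
  Calcium borate ore: 380.7 pbw
  Calcined dolomite: 211.2 pbw
Total batch = 1448 pbw; LOI loss = 447.5 pbw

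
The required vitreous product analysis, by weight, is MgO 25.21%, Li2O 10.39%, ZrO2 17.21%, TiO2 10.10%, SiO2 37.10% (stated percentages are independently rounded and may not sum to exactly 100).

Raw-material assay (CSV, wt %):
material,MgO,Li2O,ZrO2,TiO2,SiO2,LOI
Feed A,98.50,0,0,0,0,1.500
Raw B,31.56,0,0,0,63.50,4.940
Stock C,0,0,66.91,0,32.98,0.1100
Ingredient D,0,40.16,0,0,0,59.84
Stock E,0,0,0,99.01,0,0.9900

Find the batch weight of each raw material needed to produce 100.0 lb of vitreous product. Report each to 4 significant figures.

Batch per 100.0 lb vitreous product:
  Feed A: 11.15 lb
  Raw B: 45.07 lb
  Stock C: 25.72 lb
  Ingredient D: 25.87 lb
  Stock E: 10.20 lb
Total batch = 118.0 lb; LOI loss = 18.00 lb; yield = 84.74%

The working math holds full precision from start to finish — working values are displayed rounded to four significant digits between the steps; a single rounding completes every reported number. Derived quantities, which include totals, glass mass, yield, LOI, the five compositions, are rebuilt at exact precision, as they appear in the problem or answer text, from the batch weights per 100.0 lb of glass.
The oxide mass targets at 100.0 lb vitreous product:
  MgO: 25.21% × 100.0 = 25.21 lb
  Li2O: 10.39% × 100.0 = 10.39 lb
  ZrO2: 17.21% × 100.0 = 17.21 lb
  TiO2: 10.10% × 100.0 = 10.10 lb
  SiO2: 37.10% × 100.0 = 37.10 lb
Checking each oxide sum given the weights on record, for the quoted basis mass (sum by sum, the targets are met given rounding of the digits):
  MgO: 11.15·0.9850 + 45.07·0.3156 = 25.21 lb (target 25.21 lb)
  Li2O: 25.87·0.4016 = 10.39 lb (target 10.39 lb)
  ZrO2: 25.72·0.6691 = 17.21 lb (target 17.21 lb)
  TiO2: 10.20·0.9901 = 10.10 lb (target 10.10 lb)
  SiO2: 45.07·0.6350 + 25.72·0.3298 = 37.10 lb (target 37.10 lb)
Mass balance on the glass: whole batch net of LOI = 100.0 lb (oxide target masses add up to 100.0 lb; versus the stated basis of 100.0 lb — a pure rounding effect).
Total batch = Σ batch = 118.0 lb; ignition loss, Σ(batch × LOI) = 18.00 lb; yield, glass over the total, = 84.74%.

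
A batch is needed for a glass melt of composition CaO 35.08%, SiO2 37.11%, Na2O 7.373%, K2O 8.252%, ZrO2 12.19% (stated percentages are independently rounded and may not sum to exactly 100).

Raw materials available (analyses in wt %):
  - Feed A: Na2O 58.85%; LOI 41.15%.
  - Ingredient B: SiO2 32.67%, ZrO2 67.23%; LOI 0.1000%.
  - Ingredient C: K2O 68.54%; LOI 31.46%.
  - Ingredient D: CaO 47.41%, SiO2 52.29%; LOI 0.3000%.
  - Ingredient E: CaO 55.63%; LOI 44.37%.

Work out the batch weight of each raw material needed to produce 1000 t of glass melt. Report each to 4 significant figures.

All internal work runs at exact precision at every stage — in-progress results are printed (rounded to four significant digits) as written; every reported value takes exactly one rounding. All derived quantities (glass mass, totals, yield, the five compositions, ignition loss) are recomputed at exact precision from the weighed amounts on 1000 t of glass exactly as shown in either problem or answer.
Target oxide masses per 1000 t glass melt:
  CaO: 35.08% × 1000 = 350.8 t
  SiO2: 37.11% × 1000 = 371.1 t
  Na2O: 7.373% × 1000 = 73.73 t
  K2O: 8.252% × 1000 = 82.52 t
  ZrO2: 12.19% × 1000 = 121.9 t
Oxide-by-oxide audit per the reported batch figures, against the basis in use (every target is met by its sum net of answer rounding effects):
  CaO: 596.4·0.4741 + 122.3·0.5563 = 350.8 t (target 350.8 t)
  SiO2: 181.3·0.3267 + 596.4·0.5229 = 371.1 t (target 371.1 t)
  Na2O: 125.3·0.5885 = 73.74 t (target 73.73 t)
  K2O: 120.4·0.6854 = 82.52 t (target 82.52 t)
  ZrO2: 181.3·0.6723 = 121.9 t (target 121.9 t)
Consistency of the glass mass: Σ batch − LOI loss = 1000 t (oxide target masses add up to 1000 t; basis as stated: 1000 t — any gap is answer rounding).
Whole-batch sum: Σ batch = 1146 t; LOI loss = Σ batch·LOI = 145.7 t; yield, glass over the total, = 87.29%.

Batch per 1000 t glass melt:
  Feed A: 125.3 t
  Ingredient B: 181.3 t
  Ingredient C: 120.4 t
  Ingredient D: 596.4 t
  Ingredient E: 122.3 t
Total batch = 1146 t; LOI loss = 145.7 t; yield = 87.29%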